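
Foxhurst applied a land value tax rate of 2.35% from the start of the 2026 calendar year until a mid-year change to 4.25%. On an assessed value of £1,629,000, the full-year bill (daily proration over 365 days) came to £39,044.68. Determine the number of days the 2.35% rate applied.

Let d = days at the first rate; then 365 − d days at the second rate.
£1,629,000 × [2.35%·d + 4.25%·(365−d)] / 365 = £39,044.68
Solving gives d = 356, so the new rate took effect on December 23, 2026.

356 days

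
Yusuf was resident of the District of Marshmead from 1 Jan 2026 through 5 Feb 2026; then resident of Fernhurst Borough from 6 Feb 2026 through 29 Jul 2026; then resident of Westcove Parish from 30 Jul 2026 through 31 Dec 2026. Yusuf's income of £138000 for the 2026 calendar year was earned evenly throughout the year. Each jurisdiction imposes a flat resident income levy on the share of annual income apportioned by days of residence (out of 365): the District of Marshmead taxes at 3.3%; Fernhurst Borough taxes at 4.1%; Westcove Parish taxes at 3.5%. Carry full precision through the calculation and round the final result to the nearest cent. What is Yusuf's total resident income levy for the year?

£5197.50

The District of Marshmead, 1 Jan – 5 Feb 2026: 36 days → £138000 × 3.3% × 36/365 = £449.1616
Fernhurst Borough, 6 Feb – 29 Jul 2026: 174 days → £138000 × 4.1% × 174/365 = £2697.2384
Westcove Parish, 30 Jul – 31 Dec 2026: 155 days → £138000 × 3.5% × 155/365 = £2051.0959
Total = £5197.4959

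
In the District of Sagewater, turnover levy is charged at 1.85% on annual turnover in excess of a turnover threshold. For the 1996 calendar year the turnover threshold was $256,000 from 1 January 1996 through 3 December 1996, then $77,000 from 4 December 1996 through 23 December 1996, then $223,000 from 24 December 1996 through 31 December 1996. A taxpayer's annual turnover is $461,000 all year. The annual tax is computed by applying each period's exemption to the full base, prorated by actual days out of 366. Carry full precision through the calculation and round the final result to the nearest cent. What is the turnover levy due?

1 January – 3 December 1996: 338 days, exemption $256,000 → ($461,000 − $256,000) × 1.85% × 338/366 = $3,502.3634
4 December – 23 December 1996: 20 days, exemption $77,000 → ($461,000 − $77,000) × 1.85% × 20/366 = $388.1967
24 December – 31 December 1996: 8 days, exemption $223,000 → ($461,000 − $223,000) × 1.85% × 8/366 = $96.2404
Total = $3,986.8005

$3,986.80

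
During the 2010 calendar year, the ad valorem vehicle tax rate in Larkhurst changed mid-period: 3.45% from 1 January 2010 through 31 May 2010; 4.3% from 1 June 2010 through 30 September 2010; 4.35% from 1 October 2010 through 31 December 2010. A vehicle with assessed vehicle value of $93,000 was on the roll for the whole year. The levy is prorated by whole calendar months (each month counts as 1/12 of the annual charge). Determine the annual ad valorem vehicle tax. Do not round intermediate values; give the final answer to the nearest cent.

$3,681.25

1 January – 31 May 2010: 5 months at 3.45% → $93,000 × 3.45% × 5/12 = $1,336.8750
1 June – 30 September 2010: 4 months at 4.3% → $93,000 × 4.3% × 4/12 = $1,333.0000
1 October – 31 December 2010: 3 months at 4.35% → $93,000 × 4.35% × 3/12 = $1,011.3750
Total = $3,681.2500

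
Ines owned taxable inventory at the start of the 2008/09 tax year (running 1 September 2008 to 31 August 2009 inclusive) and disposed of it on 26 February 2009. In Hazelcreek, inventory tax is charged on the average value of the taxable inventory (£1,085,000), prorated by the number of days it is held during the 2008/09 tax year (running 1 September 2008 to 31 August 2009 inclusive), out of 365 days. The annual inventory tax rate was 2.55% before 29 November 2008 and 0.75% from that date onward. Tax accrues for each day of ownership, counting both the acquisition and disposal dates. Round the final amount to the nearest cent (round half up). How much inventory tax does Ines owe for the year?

1 September – 28 November 2008: 89 days at 2.55% → £1,085,000 × 2.55% × 89/365 = £6,746.3219
29 November 2008 – 26 February 2009: 90 days at 0.75% → £1,085,000 × 0.75% × 90/365 = £2,006.5068
Total = £8,752.8288

£8,752.83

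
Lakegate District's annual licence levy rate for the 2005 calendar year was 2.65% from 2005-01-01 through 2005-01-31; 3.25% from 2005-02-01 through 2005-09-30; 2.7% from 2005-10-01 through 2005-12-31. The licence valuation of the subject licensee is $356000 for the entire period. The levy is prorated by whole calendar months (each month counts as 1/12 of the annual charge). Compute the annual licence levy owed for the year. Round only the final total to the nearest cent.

$10902.50

2005-01-01 to 2005-01-31: 1 month at 2.65% → $356000 × 2.65% × 1/12 = $786.1667
2005-02-01 to 2005-09-30: 8 months at 3.25% → $356000 × 3.25% × 8/12 = $7713.3333
2005-10-01 to 2005-12-31: 3 months at 2.7% → $356000 × 2.7% × 3/12 = $2403.0000
Total = $10902.5000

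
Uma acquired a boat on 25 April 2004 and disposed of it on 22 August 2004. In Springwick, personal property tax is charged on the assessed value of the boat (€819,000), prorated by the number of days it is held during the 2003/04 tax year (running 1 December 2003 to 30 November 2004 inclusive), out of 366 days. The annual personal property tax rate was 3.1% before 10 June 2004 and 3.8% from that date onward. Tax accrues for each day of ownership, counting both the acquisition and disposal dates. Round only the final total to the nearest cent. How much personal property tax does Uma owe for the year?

25 April – 9 June 2004: 46 days at 3.1% → €819,000 × 3.1% × 46/366 = €3,190.9672
10 June – 22 August 2004: 74 days at 3.8% → €819,000 × 3.8% × 74/366 = €6,292.4262
Total = €9,483.3934

€9,483.39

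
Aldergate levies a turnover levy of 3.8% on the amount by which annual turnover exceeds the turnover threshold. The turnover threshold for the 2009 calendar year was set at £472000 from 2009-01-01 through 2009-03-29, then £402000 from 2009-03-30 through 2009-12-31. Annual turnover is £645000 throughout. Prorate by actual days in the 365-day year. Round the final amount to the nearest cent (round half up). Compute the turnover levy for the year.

2009-01-01 to 2009-03-29: 88 days, exemption £472000 → (£645000 − £472000) × 3.8% × 88/365 = £1584.9644
2009-03-30 to 2009-12-31: 277 days, exemption £402000 → (£645000 − £402000) × 3.8% × 277/365 = £7007.7205
Total = £8592.6849

£8592.68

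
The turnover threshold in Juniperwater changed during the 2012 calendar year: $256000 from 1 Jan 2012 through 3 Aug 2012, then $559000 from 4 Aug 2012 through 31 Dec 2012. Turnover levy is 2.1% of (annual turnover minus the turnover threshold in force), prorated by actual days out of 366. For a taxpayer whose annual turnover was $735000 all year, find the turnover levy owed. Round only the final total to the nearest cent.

1 Jan – 3 Aug 2012: 216 days, exemption $256000 → ($735000 − $256000) × 2.1% × 216/366 = $5936.4590
4 Aug – 31 Dec 2012: 150 days, exemption $559000 → ($735000 − $559000) × 2.1% × 150/366 = $1514.7541
Total = $7451.2131

$7451.21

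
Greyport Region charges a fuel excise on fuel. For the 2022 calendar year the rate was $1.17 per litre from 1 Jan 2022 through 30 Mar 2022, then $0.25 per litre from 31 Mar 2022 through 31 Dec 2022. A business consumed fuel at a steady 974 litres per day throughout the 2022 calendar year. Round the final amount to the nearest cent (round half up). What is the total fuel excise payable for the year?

1 Jan – 30 Mar 2022: 89 days × 974 litres/day = 86,686 litres at $1.17/litre → $101,422.62
31 Mar – 31 Dec 2022: 276 days × 974 litres/day = 268,824 litres at $0.25/litre → $67,206.00

$168,628.62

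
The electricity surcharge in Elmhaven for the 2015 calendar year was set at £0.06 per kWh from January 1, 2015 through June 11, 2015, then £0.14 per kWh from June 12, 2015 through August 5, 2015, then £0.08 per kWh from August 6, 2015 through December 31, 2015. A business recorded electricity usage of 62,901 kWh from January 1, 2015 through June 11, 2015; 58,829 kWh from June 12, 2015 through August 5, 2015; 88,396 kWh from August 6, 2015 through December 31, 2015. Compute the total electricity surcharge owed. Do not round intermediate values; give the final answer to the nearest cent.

£19,081.80

January 1 – June 11, 2015: 62,901 kWh at £0.06/kWh → £3,774.06
June 12 – August 5, 2015: 58,829 kWh at £0.14/kWh → £8,236.06
August 6 – December 31, 2015: 88,396 kWh at £0.08/kWh → £7,071.68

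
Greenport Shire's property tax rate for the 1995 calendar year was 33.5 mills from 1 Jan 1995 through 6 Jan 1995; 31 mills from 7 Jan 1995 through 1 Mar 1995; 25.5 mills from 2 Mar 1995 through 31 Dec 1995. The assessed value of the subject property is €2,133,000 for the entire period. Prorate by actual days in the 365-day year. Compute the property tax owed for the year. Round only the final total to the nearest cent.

€56,407.62

1 Jan – 6 Jan 1995: 6 days at 33.5 mills → €2,133,000 × 3.35% × 6/365 = €1,174.6110
7 Jan – 1 Mar 1995: 54 days at 31 mills → €2,133,000 × 3.1% × 54/365 = €9,782.5808
2 Mar – 31 Dec 1995: 305 days at 25.5 mills → €2,133,000 × 2.55% × 305/365 = €45,450.4315
Total = €56,407.6233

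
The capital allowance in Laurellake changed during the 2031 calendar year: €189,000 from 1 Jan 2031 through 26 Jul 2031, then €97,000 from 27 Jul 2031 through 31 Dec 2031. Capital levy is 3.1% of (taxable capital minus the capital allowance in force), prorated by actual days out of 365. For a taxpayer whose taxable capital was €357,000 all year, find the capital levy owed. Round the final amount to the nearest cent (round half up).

€6,442.56

1 Jan – 26 Jul 2031: 207 days, exemption €189,000 → (€357,000 − €189,000) × 3.1% × 207/365 = €2,953.5781
27 Jul – 31 Dec 2031: 158 days, exemption €97,000 → (€357,000 − €97,000) × 3.1% × 158/365 = €3,488.9863
Total = €6,442.5644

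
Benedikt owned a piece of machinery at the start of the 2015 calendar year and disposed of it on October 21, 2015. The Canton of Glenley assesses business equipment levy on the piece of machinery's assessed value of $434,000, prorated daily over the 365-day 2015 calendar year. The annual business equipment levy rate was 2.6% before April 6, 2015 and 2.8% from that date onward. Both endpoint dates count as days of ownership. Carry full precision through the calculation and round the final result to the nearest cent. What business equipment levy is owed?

$9,562.27

January 1 – April 5, 2015: 95 days at 2.6% → $434,000 × 2.6% × 95/365 = $2,936.9315
April 6 – October 21, 2015: 199 days at 2.8% → $434,000 × 2.8% × 199/365 = $6,625.3370
Total = $9,562.2685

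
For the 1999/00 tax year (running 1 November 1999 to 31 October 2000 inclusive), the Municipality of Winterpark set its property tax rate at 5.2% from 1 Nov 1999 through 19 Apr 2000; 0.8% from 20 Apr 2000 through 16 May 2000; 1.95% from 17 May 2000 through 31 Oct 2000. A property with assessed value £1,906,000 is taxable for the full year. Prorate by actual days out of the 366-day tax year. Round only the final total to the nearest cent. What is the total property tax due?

1 Nov 1999 – 19 Apr 2000: 171 days at 5.2% → £1,906,000 × 5.2% × 171/366 = £46,306.4262
20 Apr – 16 May 2000: 27 days at 0.8% → £1,906,000 × 0.8% × 27/366 = £1,124.8525
17 May – 31 Oct 2000: 168 days at 1.95% → £1,906,000 × 1.95% × 168/366 = £17,060.2623
Total = £64,491.5410

£64,491.54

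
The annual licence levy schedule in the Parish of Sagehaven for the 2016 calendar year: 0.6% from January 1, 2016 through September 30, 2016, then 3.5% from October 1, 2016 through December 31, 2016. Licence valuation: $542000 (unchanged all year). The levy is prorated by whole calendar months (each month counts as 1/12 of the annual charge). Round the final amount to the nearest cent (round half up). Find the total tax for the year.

January 1 – September 30, 2016: 9 months at 0.6% → $542000 × 0.6% × 9/12 = $2439.0000
October 1 – December 31, 2016: 3 months at 3.5% → $542000 × 3.5% × 3/12 = $4742.5000
Total = $7181.5000

$7181.50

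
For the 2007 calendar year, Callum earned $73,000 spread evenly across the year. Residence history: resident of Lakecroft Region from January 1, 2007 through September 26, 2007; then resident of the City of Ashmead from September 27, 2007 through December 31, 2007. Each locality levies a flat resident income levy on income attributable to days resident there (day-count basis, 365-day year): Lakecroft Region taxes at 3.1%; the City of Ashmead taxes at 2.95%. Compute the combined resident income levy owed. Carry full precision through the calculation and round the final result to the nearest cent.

Lakecroft Region, January 1 – September 26, 2007: 269 days → $73,000 × 3.1% × 269/365 = $1,667.8000
The City of Ashmead, September 27 – December 31, 2007: 96 days → $73,000 × 2.95% × 96/365 = $566.4000
Total = $2,234.2000

$2,234.20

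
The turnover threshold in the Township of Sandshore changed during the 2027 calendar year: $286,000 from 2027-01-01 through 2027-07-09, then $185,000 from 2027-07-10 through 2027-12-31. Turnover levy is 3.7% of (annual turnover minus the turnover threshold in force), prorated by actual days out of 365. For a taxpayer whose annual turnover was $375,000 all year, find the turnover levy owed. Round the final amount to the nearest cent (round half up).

$5,084.71

2027-01-01 to 2027-07-09: 190 days, exemption $286,000 → ($375,000 − $286,000) × 3.7% × 190/365 = $1,714.1644
2027-07-10 to 2027-12-31: 175 days, exemption $185,000 → ($375,000 − $185,000) × 3.7% × 175/365 = $3,370.5479
Total = $5,084.7123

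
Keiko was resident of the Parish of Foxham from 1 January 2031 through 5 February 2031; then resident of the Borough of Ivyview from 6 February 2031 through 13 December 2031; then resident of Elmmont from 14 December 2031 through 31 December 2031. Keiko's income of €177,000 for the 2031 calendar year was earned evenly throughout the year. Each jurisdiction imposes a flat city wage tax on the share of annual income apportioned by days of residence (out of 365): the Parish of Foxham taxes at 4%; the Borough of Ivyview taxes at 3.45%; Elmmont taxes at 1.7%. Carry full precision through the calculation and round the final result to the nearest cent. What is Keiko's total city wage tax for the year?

€6,049.76

The Parish of Foxham, 1 January – 5 February 2031: 36 days → €177,000 × 4% × 36/365 = €698.3014
The Borough of Ivyview, 6 February – 13 December 2031: 311 days → €177,000 × 3.45% × 311/365 = €5,203.0726
Elmmont, 14 December – 31 December 2031: 18 days → €177,000 × 1.7% × 18/365 = €148.3890
Total = €6,049.7630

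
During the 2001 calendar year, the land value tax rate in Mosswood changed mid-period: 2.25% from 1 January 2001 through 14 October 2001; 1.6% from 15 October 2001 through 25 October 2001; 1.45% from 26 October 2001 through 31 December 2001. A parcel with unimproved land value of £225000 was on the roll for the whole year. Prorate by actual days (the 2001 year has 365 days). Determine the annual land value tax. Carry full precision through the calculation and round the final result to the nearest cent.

1 January – 14 October 2001: 287 days at 2.25% → £225000 × 2.25% × 287/365 = £3980.6507
15 October – 25 October 2001: 11 days at 1.6% → £225000 × 1.6% × 11/365 = £108.4932
26 October – 31 December 2001: 67 days at 1.45% → £225000 × 1.45% × 67/365 = £598.8699
Total = £4688.0137

£4688.01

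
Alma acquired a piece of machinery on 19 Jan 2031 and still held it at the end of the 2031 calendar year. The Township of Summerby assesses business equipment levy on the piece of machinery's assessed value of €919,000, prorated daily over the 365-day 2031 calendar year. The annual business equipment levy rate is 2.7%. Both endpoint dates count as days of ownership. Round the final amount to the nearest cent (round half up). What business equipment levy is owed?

Days held (19 Jan – 31 Dec 2031): 347 out of 365
Tax = €919,000 × 2.7% × 347/365 = €23,589.3452

€23,589.35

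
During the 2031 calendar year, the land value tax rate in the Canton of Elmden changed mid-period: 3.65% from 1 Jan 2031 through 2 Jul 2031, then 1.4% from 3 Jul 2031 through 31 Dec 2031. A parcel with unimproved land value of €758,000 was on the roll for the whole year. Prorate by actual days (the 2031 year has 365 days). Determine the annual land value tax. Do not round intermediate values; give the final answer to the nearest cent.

€19,162.86

1 Jan – 2 Jul 2031: 183 days at 3.65% → €758,000 × 3.65% × 183/365 = €13,871.4000
3 Jul – 31 Dec 2031: 182 days at 1.4% → €758,000 × 1.4% × 182/365 = €5,291.4630
Total = €19,162.8630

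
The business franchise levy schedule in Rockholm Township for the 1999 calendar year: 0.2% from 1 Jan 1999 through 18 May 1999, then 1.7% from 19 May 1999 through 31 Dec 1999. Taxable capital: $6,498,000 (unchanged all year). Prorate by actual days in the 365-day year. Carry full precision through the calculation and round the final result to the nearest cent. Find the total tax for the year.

$73,614.33

1 Jan – 18 May 1999: 138 days at 0.2% → $6,498,000 × 0.2% × 138/365 = $4,913.5562
19 May – 31 Dec 1999: 227 days at 1.7% → $6,498,000 × 1.7% × 227/365 = $68,700.7726
Total = $73,614.3288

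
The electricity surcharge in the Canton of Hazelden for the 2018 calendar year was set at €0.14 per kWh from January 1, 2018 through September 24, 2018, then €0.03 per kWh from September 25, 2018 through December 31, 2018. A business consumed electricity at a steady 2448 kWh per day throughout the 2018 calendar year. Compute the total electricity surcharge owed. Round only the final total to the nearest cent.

€98,703.36

January 1 – September 24, 2018: 267 days × 2448 kWh/day = 653,616 kWh at €0.14/kWh → €91,506.24
September 25 – December 31, 2018: 98 days × 2448 kWh/day = 239,904 kWh at €0.03/kWh → €7,197.12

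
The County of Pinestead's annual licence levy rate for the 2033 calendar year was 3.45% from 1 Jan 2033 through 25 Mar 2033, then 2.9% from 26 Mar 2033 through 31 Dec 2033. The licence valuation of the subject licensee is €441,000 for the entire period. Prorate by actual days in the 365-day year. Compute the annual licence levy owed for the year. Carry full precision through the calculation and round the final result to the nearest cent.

1 Jan – 25 Mar 2033: 84 days at 3.45% → €441,000 × 3.45% × 84/365 = €3,501.4192
26 Mar – 31 Dec 2033: 281 days at 2.9% → €441,000 × 2.9% × 281/365 = €9,845.7781
Total = €13,347.1973

€13,347.20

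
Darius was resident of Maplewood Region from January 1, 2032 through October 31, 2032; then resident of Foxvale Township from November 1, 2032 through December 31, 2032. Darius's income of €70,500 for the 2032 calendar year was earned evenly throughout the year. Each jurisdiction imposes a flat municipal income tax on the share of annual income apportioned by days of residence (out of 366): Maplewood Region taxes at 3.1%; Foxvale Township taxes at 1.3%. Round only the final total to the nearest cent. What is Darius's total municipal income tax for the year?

€1,974.00

Maplewood Region, January 1 – October 31, 2032: 305 days → €70,500 × 3.1% × 305/366 = €1,821.2500
Foxvale Township, November 1 – December 31, 2032: 61 days → €70,500 × 1.3% × 61/366 = €152.7500
Total = €1,974.0000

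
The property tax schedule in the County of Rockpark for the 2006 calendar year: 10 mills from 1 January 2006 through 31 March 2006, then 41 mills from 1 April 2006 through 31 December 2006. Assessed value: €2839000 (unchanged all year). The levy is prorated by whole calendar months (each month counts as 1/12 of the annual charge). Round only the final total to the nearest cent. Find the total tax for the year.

1 January – 31 March 2006: 3 months at 10 mills → €2839000 × 1% × 3/12 = €7097.5000
1 April – 31 December 2006: 9 months at 41 mills → €2839000 × 4.1% × 9/12 = €87299.2500
Total = €94396.7500

€94396.75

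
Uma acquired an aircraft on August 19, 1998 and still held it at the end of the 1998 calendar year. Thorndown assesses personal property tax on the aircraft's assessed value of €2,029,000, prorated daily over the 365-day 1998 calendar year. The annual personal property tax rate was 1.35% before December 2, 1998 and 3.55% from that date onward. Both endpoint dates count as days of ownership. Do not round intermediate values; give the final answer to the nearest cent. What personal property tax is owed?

August 19 – December 1, 1998: 105 days at 1.35% → €2,029,000 × 1.35% × 105/365 = €7,879.7466
December 2 – December 31, 1998: 30 days at 3.55% → €2,029,000 × 3.55% × 30/365 = €5,920.2329
Total = €13,799.9795

€13,799.98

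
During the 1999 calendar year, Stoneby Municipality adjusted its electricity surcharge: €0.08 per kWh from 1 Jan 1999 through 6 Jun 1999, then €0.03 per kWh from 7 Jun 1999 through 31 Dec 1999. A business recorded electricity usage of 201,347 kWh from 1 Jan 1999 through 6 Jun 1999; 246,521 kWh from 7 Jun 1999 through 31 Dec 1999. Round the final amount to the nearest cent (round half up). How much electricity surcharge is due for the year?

€23,503.39

1 Jan – 6 Jun 1999: 201,347 kWh at €0.08/kWh → €16,107.76
7 Jun – 31 Dec 1999: 246,521 kWh at €0.03/kWh → €7,395.63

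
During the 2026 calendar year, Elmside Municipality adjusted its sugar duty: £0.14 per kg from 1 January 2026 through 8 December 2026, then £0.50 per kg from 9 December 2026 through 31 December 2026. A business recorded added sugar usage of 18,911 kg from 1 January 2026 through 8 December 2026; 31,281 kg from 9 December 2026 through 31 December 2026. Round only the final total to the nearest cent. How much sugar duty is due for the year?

£18288.04

1 January – 8 December 2026: 18,911 kg at £0.14/kg → £2647.54
9 December – 31 December 2026: 31,281 kg at £0.50/kg → £15640.50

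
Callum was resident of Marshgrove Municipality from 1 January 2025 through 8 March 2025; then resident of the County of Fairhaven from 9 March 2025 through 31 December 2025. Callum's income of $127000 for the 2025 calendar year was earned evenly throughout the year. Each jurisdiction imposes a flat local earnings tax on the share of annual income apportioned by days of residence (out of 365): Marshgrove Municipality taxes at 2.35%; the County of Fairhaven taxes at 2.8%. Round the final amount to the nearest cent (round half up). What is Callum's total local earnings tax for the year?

$3451.09

Marshgrove Municipality, 1 January – 8 March 2025: 67 days → $127000 × 2.35% × 67/365 = $547.8397
The County of Fairhaven, 9 March – 31 December 2025: 298 days → $127000 × 2.8% × 298/365 = $2903.2548
Total = $3451.0945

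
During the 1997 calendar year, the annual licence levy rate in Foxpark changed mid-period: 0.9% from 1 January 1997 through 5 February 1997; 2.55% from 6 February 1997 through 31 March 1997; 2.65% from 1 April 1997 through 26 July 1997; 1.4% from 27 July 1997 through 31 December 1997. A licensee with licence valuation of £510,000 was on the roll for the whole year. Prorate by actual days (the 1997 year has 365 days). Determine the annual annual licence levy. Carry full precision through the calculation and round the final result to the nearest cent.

£9,799.68

1 January – 5 February 1997: 36 days at 0.9% → £510,000 × 0.9% × 36/365 = £452.7123
6 February – 31 March 1997: 54 days at 2.55% → £510,000 × 2.55% × 54/365 = £1,924.0274
1 April – 26 July 1997: 117 days at 2.65% → £510,000 × 2.65% × 117/365 = £4,332.2055
27 July – 31 December 1997: 158 days at 1.4% → £510,000 × 1.4% × 158/365 = £3,090.7397
Total = £9,799.6849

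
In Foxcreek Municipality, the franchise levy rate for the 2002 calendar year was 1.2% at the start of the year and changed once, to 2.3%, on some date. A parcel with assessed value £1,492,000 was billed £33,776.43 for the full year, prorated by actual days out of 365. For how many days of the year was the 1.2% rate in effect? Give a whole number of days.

12 days

Let d = days at the first rate; then 365 − d days at the second rate.
£1,492,000 × [1.2%·d + 2.3%·(365−d)] / 365 = £33,776.43
Solving gives d = 12, so the new rate took effect on January 13, 2002.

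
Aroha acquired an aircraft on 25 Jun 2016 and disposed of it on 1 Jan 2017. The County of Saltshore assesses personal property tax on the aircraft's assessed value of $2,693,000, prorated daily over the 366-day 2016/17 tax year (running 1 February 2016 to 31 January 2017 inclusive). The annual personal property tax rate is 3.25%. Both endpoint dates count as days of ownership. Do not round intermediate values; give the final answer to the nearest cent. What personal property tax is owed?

$45,674.31

Days held (25 Jun 2016 – 1 Jan 2017): 191 out of 366
Tax = $2,693,000 × 3.25% × 191/366 = $45,674.3101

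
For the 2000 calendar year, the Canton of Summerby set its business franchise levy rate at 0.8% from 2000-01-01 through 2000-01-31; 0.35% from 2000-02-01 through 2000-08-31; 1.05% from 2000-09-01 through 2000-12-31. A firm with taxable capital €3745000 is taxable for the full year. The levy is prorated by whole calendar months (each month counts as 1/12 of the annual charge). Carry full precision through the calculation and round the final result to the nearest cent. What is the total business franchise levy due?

2000-01-01 to 2000-01-31: 1 month at 0.8% → €3745000 × 0.8% × 1/12 = €2496.6667
2000-02-01 to 2000-08-31: 7 months at 0.35% → €3745000 × 0.35% × 7/12 = €7646.0417
2000-09-01 to 2000-12-31: 4 months at 1.05% → €3745000 × 1.05% × 4/12 = €13107.5000
Total = €23250.2083

€23250.21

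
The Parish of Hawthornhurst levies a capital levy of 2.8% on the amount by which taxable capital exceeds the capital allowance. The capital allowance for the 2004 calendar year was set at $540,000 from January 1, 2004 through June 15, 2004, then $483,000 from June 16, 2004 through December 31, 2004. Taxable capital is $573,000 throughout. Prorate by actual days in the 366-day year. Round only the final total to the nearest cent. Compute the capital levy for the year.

$1,791.77

January 1 – June 15, 2004: 167 days, exemption $540,000 → ($573,000 − $540,000) × 2.8% × 167/366 = $421.6066
June 16 – December 31, 2004: 199 days, exemption $483,000 → ($573,000 − $483,000) × 2.8% × 199/366 = $1,370.1639
Total = $1,791.7705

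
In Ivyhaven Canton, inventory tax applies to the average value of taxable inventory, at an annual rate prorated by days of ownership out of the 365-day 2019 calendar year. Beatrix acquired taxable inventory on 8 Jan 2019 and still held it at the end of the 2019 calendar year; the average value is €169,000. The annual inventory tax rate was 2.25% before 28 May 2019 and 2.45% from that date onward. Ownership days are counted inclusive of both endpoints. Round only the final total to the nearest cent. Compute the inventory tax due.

€3,931.45

8 Jan – 27 May 2019: 140 days at 2.25% → €169,000 × 2.25% × 140/365 = €1,458.4932
28 May – 31 Dec 2019: 218 days at 2.45% → €169,000 × 2.45% × 218/365 = €2,472.9562
Total = €3,931.4493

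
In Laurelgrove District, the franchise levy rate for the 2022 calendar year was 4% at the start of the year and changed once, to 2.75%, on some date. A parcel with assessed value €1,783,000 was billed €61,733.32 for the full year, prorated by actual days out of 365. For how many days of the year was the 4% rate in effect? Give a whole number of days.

Let d = days at the first rate; then 365 − d days at the second rate.
€1,783,000 × [4%·d + 2.75%·(365−d)] / 365 = €61,733.32
Solving gives d = 208, so the new rate took effect on 28 July 2022.

208 days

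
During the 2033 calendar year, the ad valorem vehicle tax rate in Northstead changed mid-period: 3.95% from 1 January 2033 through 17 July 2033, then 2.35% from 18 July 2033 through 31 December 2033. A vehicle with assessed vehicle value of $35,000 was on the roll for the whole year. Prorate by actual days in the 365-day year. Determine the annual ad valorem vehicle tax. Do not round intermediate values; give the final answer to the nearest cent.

1 January – 17 July 2033: 198 days at 3.95% → $35,000 × 3.95% × 198/365 = $749.9589
18 July – 31 December 2033: 167 days at 2.35% → $35,000 × 2.35% × 167/365 = $376.3219
Total = $1,126.2808

$1,126.28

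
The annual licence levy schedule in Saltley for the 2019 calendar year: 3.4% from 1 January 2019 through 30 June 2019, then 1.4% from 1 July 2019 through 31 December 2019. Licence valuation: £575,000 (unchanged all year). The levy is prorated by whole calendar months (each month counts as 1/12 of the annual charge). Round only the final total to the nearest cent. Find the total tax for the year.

£13,800.00

1 January – 30 June 2019: 6 months at 3.4% → £575,000 × 3.4% × 6/12 = £9,775.0000
1 July – 31 December 2019: 6 months at 1.4% → £575,000 × 1.4% × 6/12 = £4,025.0000
Total = £13,800.0000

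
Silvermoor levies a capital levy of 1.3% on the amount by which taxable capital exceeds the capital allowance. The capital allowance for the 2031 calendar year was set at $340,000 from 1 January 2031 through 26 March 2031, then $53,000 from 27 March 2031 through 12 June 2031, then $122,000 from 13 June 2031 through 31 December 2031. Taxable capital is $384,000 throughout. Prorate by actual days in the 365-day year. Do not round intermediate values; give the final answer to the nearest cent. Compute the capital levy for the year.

1 January – 26 March 2031: 85 days, exemption $340,000 → ($384,000 − $340,000) × 1.3% × 85/365 = $133.2055
27 March – 12 June 2031: 78 days, exemption $53,000 → ($384,000 − $53,000) × 1.3% × 78/365 = $919.5452
13 June – 31 December 2031: 202 days, exemption $122,000 → ($384,000 − $122,000) × 1.3% × 202/365 = $1,884.9644
Total = $2,937.7151

$2,937.72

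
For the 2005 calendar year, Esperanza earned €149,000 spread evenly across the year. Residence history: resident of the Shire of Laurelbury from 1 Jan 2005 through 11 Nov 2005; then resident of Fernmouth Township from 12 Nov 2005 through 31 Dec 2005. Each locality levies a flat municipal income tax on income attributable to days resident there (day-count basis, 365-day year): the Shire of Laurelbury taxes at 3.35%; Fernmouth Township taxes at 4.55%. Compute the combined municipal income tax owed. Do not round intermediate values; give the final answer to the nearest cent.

€5,236.43

The Shire of Laurelbury, 1 Jan – 11 Nov 2005: 315 days → €149,000 × 3.35% × 315/365 = €4,307.7329
Fernmouth Township, 12 Nov – 31 Dec 2005: 50 days → €149,000 × 4.55% × 50/365 = €928.6986
Total = €5,236.4315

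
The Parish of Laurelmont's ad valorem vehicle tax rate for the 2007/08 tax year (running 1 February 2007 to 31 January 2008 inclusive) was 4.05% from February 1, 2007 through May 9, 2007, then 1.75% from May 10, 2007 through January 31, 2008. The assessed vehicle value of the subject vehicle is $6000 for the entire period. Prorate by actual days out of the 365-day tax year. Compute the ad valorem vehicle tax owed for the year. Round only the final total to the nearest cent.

February 1 – May 9, 2007: 98 days at 4.05% → $6000 × 4.05% × 98/365 = $65.2438
May 10, 2007 – January 31, 2008: 267 days at 1.75% → $6000 × 1.75% × 267/365 = $76.8082
Total = $142.0521

$142.05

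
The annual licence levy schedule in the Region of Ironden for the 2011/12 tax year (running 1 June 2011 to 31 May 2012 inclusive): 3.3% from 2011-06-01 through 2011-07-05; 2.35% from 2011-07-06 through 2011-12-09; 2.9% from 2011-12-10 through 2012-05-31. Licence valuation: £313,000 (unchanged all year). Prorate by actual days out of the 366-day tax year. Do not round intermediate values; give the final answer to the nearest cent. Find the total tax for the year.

2011-06-01 to 2011-07-05: 35 days at 3.3% → £313,000 × 3.3% × 35/366 = £987.7459
2011-07-06 to 2011-12-09: 157 days at 2.35% → £313,000 × 2.35% × 157/366 = £3,155.2281
2011-12-10 to 2012-05-31: 174 days at 2.9% → £313,000 × 2.9% × 174/366 = £4,315.2951
Total = £8,458.2691

£8,458.27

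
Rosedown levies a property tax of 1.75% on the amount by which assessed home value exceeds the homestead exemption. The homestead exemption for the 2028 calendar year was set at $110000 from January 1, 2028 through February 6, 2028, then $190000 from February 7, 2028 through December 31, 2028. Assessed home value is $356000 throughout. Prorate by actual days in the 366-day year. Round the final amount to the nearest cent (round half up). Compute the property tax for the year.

January 1 – February 6, 2028: 37 days, exemption $110000 → ($356000 − $110000) × 1.75% × 37/366 = $435.2049
February 7 – December 31, 2028: 329 days, exemption $190000 → ($356000 − $190000) × 1.75% × 329/366 = $2611.3251
Total = $3046.5301

$3046.53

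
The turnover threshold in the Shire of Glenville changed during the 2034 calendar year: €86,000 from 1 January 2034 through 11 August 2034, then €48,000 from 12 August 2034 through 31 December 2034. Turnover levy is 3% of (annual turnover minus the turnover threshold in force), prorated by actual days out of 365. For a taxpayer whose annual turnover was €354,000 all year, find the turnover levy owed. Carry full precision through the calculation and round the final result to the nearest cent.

1 January – 11 August 2034: 223 days, exemption €86,000 → (€354,000 − €86,000) × 3% × 223/365 = €4,912.1096
12 August – 31 December 2034: 142 days, exemption €48,000 → (€354,000 − €48,000) × 3% × 142/365 = €3,571.3973
Total = €8,483.5068

€8,483.51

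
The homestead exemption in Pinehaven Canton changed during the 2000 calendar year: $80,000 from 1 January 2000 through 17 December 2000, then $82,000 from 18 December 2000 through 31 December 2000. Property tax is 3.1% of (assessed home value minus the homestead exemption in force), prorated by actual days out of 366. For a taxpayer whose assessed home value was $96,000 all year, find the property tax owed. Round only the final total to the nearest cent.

1 January – 17 December 2000: 352 days, exemption $80,000 → ($96,000 − $80,000) × 3.1% × 352/366 = $477.0273
18 December – 31 December 2000: 14 days, exemption $82,000 → ($96,000 − $82,000) × 3.1% × 14/366 = $16.6011
Total = $493.6284

$493.63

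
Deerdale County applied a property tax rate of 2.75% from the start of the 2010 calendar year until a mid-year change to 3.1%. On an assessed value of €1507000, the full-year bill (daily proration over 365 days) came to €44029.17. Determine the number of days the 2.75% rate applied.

186 days

Let d = days at the first rate; then 365 − d days at the second rate.
€1507000 × [2.75%·d + 3.1%·(365−d)] / 365 = €44029.17
Solving gives d = 186, so the new rate took effect on July 6, 2010.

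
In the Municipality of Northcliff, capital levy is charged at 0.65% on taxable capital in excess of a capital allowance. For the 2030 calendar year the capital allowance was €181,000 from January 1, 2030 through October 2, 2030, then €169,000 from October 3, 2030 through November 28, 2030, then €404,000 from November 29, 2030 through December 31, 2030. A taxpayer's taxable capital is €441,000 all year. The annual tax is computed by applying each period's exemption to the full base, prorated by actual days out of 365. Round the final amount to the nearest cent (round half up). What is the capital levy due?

January 1 – October 2, 2030: 275 days, exemption €181,000 → (€441,000 − €181,000) × 0.65% × 275/365 = €1,273.2877
October 3 – November 28, 2030: 57 days, exemption €169,000 → (€441,000 − €169,000) × 0.65% × 57/365 = €276.0986
November 29 – December 31, 2030: 33 days, exemption €404,000 → (€441,000 − €404,000) × 0.65% × 33/365 = €21.7438
Total = €1,571.1301

€1,571.13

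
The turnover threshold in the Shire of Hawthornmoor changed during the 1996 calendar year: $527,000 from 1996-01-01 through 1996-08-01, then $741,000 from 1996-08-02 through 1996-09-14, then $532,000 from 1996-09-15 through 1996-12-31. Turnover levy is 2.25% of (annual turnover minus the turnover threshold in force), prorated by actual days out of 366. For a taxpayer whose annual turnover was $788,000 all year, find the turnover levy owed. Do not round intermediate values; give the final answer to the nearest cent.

1996-01-01 to 1996-08-01: 214 days, exemption $527,000 → ($788,000 − $527,000) × 2.25% × 214/366 = $3,433.6475
1996-08-02 to 1996-09-14: 44 days, exemption $741,000 → ($788,000 − $741,000) × 2.25% × 44/366 = $127.1311
1996-09-15 to 1996-12-31: 108 days, exemption $532,000 → ($788,000 − $532,000) × 2.25% × 108/366 = $1,699.6721
Total = $5,260.4508

$5,260.45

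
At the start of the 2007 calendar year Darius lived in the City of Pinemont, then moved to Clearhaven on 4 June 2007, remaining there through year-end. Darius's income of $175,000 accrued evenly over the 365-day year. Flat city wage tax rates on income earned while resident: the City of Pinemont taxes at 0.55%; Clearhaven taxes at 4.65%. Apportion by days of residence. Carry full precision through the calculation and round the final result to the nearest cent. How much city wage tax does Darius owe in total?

$5,110.24

The City of Pinemont, 1 January – 3 June 2007: 154 days → $175,000 × 0.55% × 154/365 = $406.0959
Clearhaven, 4 June – 31 December 2007: 211 days → $175,000 × 4.65% × 211/365 = $4,704.1438
Total = $5,110.2397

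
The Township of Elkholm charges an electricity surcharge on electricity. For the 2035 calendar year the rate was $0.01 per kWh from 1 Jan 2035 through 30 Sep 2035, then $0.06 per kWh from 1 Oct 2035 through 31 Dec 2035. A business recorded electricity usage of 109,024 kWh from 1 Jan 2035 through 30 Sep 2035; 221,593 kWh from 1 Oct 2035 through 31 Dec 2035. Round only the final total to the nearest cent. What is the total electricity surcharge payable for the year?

1 Jan – 30 Sep 2035: 109,024 kWh at $0.01/kWh → $1,090.24
1 Oct – 31 Dec 2035: 221,593 kWh at $0.06/kWh → $13,295.58

$14,385.82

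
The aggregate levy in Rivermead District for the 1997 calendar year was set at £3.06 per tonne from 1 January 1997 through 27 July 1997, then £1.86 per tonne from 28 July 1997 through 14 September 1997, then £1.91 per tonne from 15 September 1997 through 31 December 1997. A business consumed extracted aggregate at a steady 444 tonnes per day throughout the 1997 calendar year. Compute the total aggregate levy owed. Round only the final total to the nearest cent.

1 January – 27 July 1997: 208 days × 444 tonnes/day = 92,352 tonnes at £3.06/tonne → £282597.12
28 July – 14 September 1997: 49 days × 444 tonnes/day = 21,756 tonnes at £1.86/tonne → £40466.16
15 September – 31 December 1997: 108 days × 444 tonnes/day = 47,952 tonnes at £1.91/tonne → £91588.32

£414651.60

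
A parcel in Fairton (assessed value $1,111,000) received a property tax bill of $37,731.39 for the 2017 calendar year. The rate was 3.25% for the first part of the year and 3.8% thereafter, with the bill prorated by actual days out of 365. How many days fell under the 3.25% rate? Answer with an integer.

Let d = days at the first rate; then 365 − d days at the second rate.
$1,111,000 × [3.25%·d + 3.8%·(365−d)] / 365 = $37,731.39
Solving gives d = 268, so the new rate took effect on 26 Sep 2017.

268 days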